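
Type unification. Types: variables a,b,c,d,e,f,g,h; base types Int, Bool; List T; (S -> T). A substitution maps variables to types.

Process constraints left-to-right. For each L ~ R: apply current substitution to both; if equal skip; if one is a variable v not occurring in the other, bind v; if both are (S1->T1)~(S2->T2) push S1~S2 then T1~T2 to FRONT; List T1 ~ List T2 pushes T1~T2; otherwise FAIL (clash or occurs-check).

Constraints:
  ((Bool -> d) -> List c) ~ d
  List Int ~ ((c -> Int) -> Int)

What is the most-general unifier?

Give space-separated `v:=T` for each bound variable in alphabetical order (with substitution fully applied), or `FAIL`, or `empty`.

Answer: FAIL

Derivation:
step 1: unify ((Bool -> d) -> List c) ~ d  [subst: {-} | 1 pending]
  occurs-check fail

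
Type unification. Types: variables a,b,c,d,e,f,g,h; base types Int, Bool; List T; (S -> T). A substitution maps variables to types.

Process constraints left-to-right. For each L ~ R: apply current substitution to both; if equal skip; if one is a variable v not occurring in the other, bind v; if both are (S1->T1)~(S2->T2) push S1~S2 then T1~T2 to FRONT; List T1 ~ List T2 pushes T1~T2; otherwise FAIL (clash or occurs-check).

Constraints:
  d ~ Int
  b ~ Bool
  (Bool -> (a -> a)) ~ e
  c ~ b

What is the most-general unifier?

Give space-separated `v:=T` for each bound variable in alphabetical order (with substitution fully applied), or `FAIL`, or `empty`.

Answer: b:=Bool c:=Bool d:=Int e:=(Bool -> (a -> a))

Derivation:
step 1: unify d ~ Int  [subst: {-} | 3 pending]
  bind d := Int
step 2: unify b ~ Bool  [subst: {d:=Int} | 2 pending]
  bind b := Bool
step 3: unify (Bool -> (a -> a)) ~ e  [subst: {d:=Int, b:=Bool} | 1 pending]
  bind e := (Bool -> (a -> a))
step 4: unify c ~ Bool  [subst: {d:=Int, b:=Bool, e:=(Bool -> (a -> a))} | 0 pending]
  bind c := Bool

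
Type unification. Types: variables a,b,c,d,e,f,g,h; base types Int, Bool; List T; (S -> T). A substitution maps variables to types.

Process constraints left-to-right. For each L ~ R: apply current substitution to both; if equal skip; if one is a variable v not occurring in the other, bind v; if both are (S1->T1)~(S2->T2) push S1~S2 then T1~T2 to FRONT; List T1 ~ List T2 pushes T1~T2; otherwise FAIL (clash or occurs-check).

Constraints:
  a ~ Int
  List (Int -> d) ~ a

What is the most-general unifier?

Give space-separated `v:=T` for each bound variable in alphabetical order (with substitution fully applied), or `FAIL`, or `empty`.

step 1: unify a ~ Int  [subst: {-} | 1 pending]
  bind a := Int
step 2: unify List (Int -> d) ~ Int  [subst: {a:=Int} | 0 pending]
  clash: List (Int -> d) vs Int

Answer: FAIL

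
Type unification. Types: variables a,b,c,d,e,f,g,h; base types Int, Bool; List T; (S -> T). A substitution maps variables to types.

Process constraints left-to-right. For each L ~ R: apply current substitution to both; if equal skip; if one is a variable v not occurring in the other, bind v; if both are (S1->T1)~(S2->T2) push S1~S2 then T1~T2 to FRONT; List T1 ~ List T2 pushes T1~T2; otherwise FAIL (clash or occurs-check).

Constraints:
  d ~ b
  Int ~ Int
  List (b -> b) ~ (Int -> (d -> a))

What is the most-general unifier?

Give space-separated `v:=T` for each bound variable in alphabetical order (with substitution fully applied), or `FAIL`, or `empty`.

Answer: FAIL

Derivation:
step 1: unify d ~ b  [subst: {-} | 2 pending]
  bind d := b
step 2: unify Int ~ Int  [subst: {d:=b} | 1 pending]
  -> identical, skip
step 3: unify List (b -> b) ~ (Int -> (b -> a))  [subst: {d:=b} | 0 pending]
  clash: List (b -> b) vs (Int -> (b -> a))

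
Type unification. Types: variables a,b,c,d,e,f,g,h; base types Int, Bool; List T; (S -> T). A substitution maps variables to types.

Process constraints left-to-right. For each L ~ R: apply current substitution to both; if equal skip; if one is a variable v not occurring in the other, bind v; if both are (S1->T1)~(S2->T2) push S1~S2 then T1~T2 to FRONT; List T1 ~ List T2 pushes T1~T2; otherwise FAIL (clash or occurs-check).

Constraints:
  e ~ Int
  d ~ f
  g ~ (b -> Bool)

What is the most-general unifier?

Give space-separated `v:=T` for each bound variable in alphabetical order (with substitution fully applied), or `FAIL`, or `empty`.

Answer: d:=f e:=Int g:=(b -> Bool)

Derivation:
step 1: unify e ~ Int  [subst: {-} | 2 pending]
  bind e := Int
step 2: unify d ~ f  [subst: {e:=Int} | 1 pending]
  bind d := f
step 3: unify g ~ (b -> Bool)  [subst: {e:=Int, d:=f} | 0 pending]
  bind g := (b -> Bool)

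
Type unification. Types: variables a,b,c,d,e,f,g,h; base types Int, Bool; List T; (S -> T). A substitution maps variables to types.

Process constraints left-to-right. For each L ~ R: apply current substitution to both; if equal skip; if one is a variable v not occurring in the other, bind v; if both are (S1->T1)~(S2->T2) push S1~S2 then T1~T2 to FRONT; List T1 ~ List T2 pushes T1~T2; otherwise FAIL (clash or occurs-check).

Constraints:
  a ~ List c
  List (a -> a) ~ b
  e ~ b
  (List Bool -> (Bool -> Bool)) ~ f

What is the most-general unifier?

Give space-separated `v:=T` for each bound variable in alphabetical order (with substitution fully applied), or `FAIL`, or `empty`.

step 1: unify a ~ List c  [subst: {-} | 3 pending]
  bind a := List c
step 2: unify List (List c -> List c) ~ b  [subst: {a:=List c} | 2 pending]
  bind b := List (List c -> List c)
step 3: unify e ~ List (List c -> List c)  [subst: {a:=List c, b:=List (List c -> List c)} | 1 pending]
  bind e := List (List c -> List c)
step 4: unify (List Bool -> (Bool -> Bool)) ~ f  [subst: {a:=List c, b:=List (List c -> List c), e:=List (List c -> List c)} | 0 pending]
  bind f := (List Bool -> (Bool -> Bool))

Answer: a:=List c b:=List (List c -> List c) e:=List (List c -> List c) f:=(List Bool -> (Bool -> Bool))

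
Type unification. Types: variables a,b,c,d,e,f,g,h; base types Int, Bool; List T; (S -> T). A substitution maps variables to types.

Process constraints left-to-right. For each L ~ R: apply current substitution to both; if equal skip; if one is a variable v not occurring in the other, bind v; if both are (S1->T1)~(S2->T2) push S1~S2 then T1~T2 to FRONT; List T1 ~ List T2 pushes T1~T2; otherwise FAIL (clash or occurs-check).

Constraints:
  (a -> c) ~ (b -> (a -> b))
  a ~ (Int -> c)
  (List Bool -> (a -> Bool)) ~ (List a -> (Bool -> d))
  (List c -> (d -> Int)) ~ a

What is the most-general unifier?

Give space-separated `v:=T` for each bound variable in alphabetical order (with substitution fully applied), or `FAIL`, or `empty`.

Answer: FAIL

Derivation:
step 1: unify (a -> c) ~ (b -> (a -> b))  [subst: {-} | 3 pending]
  -> decompose arrow: push a~b, c~(a -> b)
step 2: unify a ~ b  [subst: {-} | 4 pending]
  bind a := b
step 3: unify c ~ (b -> b)  [subst: {a:=b} | 3 pending]
  bind c := (b -> b)
step 4: unify b ~ (Int -> (b -> b))  [subst: {a:=b, c:=(b -> b)} | 2 pending]
  occurs-check fail: b in (Int -> (b -> b))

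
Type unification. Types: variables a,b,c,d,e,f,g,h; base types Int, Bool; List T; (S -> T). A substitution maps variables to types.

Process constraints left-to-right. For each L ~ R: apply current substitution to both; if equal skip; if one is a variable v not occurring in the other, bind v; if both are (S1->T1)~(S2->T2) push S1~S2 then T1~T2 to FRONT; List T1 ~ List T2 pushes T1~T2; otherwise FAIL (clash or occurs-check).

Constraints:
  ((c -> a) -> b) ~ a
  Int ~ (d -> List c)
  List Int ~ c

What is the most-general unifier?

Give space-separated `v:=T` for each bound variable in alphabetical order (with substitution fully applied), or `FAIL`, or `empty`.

step 1: unify ((c -> a) -> b) ~ a  [subst: {-} | 2 pending]
  occurs-check fail

Answer: FAIL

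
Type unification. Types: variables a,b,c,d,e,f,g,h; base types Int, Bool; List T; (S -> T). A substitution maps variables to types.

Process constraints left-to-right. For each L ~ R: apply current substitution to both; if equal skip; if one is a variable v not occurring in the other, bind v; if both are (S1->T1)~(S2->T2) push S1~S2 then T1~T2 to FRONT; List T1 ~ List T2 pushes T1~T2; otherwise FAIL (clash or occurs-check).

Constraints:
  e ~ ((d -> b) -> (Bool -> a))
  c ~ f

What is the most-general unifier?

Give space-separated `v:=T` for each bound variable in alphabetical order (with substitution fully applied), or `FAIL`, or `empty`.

step 1: unify e ~ ((d -> b) -> (Bool -> a))  [subst: {-} | 1 pending]
  bind e := ((d -> b) -> (Bool -> a))
step 2: unify c ~ f  [subst: {e:=((d -> b) -> (Bool -> a))} | 0 pending]
  bind c := f

Answer: c:=f e:=((d -> b) -> (Bool -> a))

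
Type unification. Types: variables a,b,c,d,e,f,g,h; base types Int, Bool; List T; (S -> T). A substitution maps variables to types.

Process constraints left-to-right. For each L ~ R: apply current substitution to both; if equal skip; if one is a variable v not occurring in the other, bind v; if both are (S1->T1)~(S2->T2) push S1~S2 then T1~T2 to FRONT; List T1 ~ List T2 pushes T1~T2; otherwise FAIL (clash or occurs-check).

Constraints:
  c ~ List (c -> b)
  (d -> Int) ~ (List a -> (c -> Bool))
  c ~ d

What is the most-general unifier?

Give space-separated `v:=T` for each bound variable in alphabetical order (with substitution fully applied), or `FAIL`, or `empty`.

Answer: FAIL

Derivation:
step 1: unify c ~ List (c -> b)  [subst: {-} | 2 pending]
  occurs-check fail: c in List (c -> b)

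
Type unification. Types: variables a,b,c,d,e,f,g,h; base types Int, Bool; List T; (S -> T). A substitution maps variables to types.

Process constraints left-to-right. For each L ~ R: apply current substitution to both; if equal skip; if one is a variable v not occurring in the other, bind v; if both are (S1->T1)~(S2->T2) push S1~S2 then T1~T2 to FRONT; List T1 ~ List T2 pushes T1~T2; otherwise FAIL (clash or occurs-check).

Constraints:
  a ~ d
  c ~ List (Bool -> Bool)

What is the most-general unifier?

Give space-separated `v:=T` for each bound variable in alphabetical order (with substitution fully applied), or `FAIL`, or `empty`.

Answer: a:=d c:=List (Bool -> Bool)

Derivation:
step 1: unify a ~ d  [subst: {-} | 1 pending]
  bind a := d
step 2: unify c ~ List (Bool -> Bool)  [subst: {a:=d} | 0 pending]
  bind c := List (Bool -> Bool)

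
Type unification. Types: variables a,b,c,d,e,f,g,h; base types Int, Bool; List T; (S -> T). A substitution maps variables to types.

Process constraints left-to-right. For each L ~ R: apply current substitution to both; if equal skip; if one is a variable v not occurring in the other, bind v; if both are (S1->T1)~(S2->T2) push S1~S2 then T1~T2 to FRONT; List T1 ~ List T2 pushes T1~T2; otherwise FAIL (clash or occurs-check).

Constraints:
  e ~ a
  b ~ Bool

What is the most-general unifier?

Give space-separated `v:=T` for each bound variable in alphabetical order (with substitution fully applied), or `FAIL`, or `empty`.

Answer: b:=Bool e:=a

Derivation:
step 1: unify e ~ a  [subst: {-} | 1 pending]
  bind e := a
step 2: unify b ~ Bool  [subst: {e:=a} | 0 pending]
  bind b := Bool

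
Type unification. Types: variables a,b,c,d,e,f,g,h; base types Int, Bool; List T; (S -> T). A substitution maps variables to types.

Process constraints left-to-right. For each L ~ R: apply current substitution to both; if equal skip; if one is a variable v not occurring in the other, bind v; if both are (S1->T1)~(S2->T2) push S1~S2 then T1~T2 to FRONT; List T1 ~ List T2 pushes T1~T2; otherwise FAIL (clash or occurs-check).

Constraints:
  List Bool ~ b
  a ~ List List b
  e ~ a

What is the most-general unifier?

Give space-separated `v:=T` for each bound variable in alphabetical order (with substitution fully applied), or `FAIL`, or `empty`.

Answer: a:=List List List Bool b:=List Bool e:=List List List Bool

Derivation:
step 1: unify List Bool ~ b  [subst: {-} | 2 pending]
  bind b := List Bool
step 2: unify a ~ List List List Bool  [subst: {b:=List Bool} | 1 pending]
  bind a := List List List Bool
step 3: unify e ~ List List List Bool  [subst: {b:=List Bool, a:=List List List Bool} | 0 pending]
  bind e := List List List Bool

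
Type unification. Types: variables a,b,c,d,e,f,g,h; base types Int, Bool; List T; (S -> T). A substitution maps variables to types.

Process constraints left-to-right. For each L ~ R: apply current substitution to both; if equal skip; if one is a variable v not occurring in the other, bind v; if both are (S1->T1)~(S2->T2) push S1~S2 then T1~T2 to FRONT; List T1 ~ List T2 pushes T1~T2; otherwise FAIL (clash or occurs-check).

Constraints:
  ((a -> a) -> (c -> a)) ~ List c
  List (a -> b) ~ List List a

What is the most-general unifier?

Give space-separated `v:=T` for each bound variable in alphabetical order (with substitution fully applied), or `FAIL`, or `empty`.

Answer: FAIL

Derivation:
step 1: unify ((a -> a) -> (c -> a)) ~ List c  [subst: {-} | 1 pending]
  clash: ((a -> a) -> (c -> a)) vs List c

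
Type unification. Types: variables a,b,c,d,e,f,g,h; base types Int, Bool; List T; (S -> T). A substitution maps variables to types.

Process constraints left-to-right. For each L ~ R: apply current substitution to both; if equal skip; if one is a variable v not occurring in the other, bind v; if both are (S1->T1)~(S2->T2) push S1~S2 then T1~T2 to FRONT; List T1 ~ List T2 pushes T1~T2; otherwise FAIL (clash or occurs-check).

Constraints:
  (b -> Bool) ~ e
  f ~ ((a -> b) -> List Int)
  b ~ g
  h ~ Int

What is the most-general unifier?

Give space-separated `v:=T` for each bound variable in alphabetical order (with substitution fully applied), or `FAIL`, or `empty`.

step 1: unify (b -> Bool) ~ e  [subst: {-} | 3 pending]
  bind e := (b -> Bool)
step 2: unify f ~ ((a -> b) -> List Int)  [subst: {e:=(b -> Bool)} | 2 pending]
  bind f := ((a -> b) -> List Int)
step 3: unify b ~ g  [subst: {e:=(b -> Bool), f:=((a -> b) -> List Int)} | 1 pending]
  bind b := g
step 4: unify h ~ Int  [subst: {e:=(b -> Bool), f:=((a -> b) -> List Int), b:=g} | 0 pending]
  bind h := Int

Answer: b:=g e:=(g -> Bool) f:=((a -> g) -> List Int) h:=Int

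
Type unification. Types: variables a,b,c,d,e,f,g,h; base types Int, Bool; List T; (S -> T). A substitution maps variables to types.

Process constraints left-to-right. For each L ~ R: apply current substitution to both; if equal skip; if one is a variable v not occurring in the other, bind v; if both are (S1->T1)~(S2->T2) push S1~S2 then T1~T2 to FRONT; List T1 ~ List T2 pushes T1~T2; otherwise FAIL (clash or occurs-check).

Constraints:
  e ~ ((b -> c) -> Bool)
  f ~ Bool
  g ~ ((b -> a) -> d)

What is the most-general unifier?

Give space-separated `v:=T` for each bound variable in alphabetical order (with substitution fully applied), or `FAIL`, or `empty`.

Answer: e:=((b -> c) -> Bool) f:=Bool g:=((b -> a) -> d)

Derivation:
step 1: unify e ~ ((b -> c) -> Bool)  [subst: {-} | 2 pending]
  bind e := ((b -> c) -> Bool)
step 2: unify f ~ Bool  [subst: {e:=((b -> c) -> Bool)} | 1 pending]
  bind f := Bool
step 3: unify g ~ ((b -> a) -> d)  [subst: {e:=((b -> c) -> Bool), f:=Bool} | 0 pending]
  bind g := ((b -> a) -> d)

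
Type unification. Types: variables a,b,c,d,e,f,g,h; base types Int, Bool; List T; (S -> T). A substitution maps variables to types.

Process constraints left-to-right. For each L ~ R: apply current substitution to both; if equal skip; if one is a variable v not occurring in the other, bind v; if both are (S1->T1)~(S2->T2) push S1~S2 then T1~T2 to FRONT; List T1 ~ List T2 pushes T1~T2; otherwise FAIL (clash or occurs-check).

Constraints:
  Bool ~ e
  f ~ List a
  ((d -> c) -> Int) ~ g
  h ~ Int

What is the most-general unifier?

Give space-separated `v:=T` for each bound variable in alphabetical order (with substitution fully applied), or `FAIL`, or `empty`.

step 1: unify Bool ~ e  [subst: {-} | 3 pending]
  bind e := Bool
step 2: unify f ~ List a  [subst: {e:=Bool} | 2 pending]
  bind f := List a
step 3: unify ((d -> c) -> Int) ~ g  [subst: {e:=Bool, f:=List a} | 1 pending]
  bind g := ((d -> c) -> Int)
step 4: unify h ~ Int  [subst: {e:=Bool, f:=List a, g:=((d -> c) -> Int)} | 0 pending]
  bind h := Int

Answer: e:=Bool f:=List a g:=((d -> c) -> Int) h:=Int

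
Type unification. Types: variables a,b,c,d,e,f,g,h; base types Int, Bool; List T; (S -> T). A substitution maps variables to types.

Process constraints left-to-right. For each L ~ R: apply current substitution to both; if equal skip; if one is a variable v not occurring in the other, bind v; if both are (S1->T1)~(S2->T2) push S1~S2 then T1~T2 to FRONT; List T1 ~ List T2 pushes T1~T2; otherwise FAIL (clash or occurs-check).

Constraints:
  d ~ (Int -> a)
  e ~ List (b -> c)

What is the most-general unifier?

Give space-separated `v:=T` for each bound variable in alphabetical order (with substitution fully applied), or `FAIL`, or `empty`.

step 1: unify d ~ (Int -> a)  [subst: {-} | 1 pending]
  bind d := (Int -> a)
step 2: unify e ~ List (b -> c)  [subst: {d:=(Int -> a)} | 0 pending]
  bind e := List (b -> c)

Answer: d:=(Int -> a) e:=List (b -> c)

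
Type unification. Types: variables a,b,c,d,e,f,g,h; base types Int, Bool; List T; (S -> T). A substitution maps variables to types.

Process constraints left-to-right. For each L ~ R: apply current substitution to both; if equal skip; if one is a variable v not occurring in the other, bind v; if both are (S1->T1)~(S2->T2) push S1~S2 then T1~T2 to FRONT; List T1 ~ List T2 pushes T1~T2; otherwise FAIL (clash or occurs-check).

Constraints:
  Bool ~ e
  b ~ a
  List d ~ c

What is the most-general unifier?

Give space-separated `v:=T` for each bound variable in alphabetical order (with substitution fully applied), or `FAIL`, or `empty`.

step 1: unify Bool ~ e  [subst: {-} | 2 pending]
  bind e := Bool
step 2: unify b ~ a  [subst: {e:=Bool} | 1 pending]
  bind b := a
step 3: unify List d ~ c  [subst: {e:=Bool, b:=a} | 0 pending]
  bind c := List d

Answer: b:=a c:=List d e:=Bool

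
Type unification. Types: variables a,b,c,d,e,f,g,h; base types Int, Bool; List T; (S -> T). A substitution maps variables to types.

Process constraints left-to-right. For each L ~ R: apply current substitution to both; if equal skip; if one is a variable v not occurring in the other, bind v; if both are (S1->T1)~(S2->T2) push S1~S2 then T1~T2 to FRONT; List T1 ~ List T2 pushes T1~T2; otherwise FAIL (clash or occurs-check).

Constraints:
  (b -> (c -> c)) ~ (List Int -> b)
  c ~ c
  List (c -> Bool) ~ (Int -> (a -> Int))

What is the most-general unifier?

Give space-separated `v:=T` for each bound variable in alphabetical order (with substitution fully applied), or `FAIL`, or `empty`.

step 1: unify (b -> (c -> c)) ~ (List Int -> b)  [subst: {-} | 2 pending]
  -> decompose arrow: push b~List Int, (c -> c)~b
step 2: unify b ~ List Int  [subst: {-} | 3 pending]
  bind b := List Int
step 3: unify (c -> c) ~ List Int  [subst: {b:=List Int} | 2 pending]
  clash: (c -> c) vs List Int

Answer: FAIL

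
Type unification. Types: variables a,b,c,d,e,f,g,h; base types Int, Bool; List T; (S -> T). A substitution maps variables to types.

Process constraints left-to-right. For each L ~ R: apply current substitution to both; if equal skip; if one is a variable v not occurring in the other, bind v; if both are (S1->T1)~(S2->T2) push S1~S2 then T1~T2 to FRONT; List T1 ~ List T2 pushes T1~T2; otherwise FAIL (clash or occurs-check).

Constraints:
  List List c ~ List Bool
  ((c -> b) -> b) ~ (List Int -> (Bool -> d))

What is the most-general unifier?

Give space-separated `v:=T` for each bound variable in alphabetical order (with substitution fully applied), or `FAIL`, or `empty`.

step 1: unify List List c ~ List Bool  [subst: {-} | 1 pending]
  -> decompose List: push List c~Bool
step 2: unify List c ~ Bool  [subst: {-} | 1 pending]
  clash: List c vs Bool

Answer: FAIL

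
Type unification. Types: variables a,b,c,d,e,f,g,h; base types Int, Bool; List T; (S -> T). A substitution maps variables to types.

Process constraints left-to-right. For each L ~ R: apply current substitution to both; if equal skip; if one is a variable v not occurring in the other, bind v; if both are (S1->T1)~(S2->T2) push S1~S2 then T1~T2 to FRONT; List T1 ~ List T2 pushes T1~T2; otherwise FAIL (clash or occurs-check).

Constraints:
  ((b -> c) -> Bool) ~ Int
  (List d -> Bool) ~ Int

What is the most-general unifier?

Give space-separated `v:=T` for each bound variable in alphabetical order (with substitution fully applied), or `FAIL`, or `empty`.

step 1: unify ((b -> c) -> Bool) ~ Int  [subst: {-} | 1 pending]
  clash: ((b -> c) -> Bool) vs Int

Answer: FAIL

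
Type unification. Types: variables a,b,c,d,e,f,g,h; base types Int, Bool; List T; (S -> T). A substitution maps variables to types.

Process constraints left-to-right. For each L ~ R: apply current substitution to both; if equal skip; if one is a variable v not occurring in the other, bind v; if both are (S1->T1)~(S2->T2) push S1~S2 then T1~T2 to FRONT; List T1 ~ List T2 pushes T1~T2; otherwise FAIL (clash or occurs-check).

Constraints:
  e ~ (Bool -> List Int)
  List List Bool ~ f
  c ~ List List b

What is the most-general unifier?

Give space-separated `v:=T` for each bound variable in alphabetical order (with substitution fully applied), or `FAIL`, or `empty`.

Answer: c:=List List b e:=(Bool -> List Int) f:=List List Bool

Derivation:
step 1: unify e ~ (Bool -> List Int)  [subst: {-} | 2 pending]
  bind e := (Bool -> List Int)
step 2: unify List List Bool ~ f  [subst: {e:=(Bool -> List Int)} | 1 pending]
  bind f := List List Bool
step 3: unify c ~ List List b  [subst: {e:=(Bool -> List Int), f:=List List Bool} | 0 pending]
  bind c := List List b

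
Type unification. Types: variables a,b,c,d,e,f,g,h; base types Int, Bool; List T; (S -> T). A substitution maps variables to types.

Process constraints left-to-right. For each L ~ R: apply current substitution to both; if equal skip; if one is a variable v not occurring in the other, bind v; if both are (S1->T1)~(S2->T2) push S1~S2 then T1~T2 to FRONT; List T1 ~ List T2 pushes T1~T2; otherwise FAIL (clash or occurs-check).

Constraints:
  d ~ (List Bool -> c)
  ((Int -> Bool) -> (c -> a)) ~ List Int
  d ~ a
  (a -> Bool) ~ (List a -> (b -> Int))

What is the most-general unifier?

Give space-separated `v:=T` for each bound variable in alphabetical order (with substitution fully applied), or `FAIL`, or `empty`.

Answer: FAIL

Derivation:
step 1: unify d ~ (List Bool -> c)  [subst: {-} | 3 pending]
  bind d := (List Bool -> c)
step 2: unify ((Int -> Bool) -> (c -> a)) ~ List Int  [subst: {d:=(List Bool -> c)} | 2 pending]
  clash: ((Int -> Bool) -> (c -> a)) vs List Int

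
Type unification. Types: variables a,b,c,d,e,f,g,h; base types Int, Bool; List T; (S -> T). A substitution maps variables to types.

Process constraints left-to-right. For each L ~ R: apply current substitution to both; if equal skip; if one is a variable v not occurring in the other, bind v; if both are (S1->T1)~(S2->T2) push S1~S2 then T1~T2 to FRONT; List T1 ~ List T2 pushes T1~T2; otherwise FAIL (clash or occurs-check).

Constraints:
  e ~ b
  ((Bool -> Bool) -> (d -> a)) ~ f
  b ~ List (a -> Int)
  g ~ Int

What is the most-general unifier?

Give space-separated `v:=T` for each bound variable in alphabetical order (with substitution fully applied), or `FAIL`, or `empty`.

step 1: unify e ~ b  [subst: {-} | 3 pending]
  bind e := b
step 2: unify ((Bool -> Bool) -> (d -> a)) ~ f  [subst: {e:=b} | 2 pending]
  bind f := ((Bool -> Bool) -> (d -> a))
step 3: unify b ~ List (a -> Int)  [subst: {e:=b, f:=((Bool -> Bool) -> (d -> a))} | 1 pending]
  bind b := List (a -> Int)
step 4: unify g ~ Int  [subst: {e:=b, f:=((Bool -> Bool) -> (d -> a)), b:=List (a -> Int)} | 0 pending]
  bind g := Int

Answer: b:=List (a -> Int) e:=List (a -> Int) f:=((Bool -> Bool) -> (d -> a)) g:=Int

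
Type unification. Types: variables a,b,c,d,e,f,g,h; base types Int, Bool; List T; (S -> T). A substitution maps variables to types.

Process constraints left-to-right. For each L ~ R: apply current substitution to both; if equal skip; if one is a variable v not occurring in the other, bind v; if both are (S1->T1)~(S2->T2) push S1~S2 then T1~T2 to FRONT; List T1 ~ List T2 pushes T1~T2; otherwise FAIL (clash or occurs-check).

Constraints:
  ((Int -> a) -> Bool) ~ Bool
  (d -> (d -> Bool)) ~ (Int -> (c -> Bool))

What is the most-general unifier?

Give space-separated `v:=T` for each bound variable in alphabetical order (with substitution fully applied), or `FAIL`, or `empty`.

step 1: unify ((Int -> a) -> Bool) ~ Bool  [subst: {-} | 1 pending]
  clash: ((Int -> a) -> Bool) vs Bool

Answer: FAIL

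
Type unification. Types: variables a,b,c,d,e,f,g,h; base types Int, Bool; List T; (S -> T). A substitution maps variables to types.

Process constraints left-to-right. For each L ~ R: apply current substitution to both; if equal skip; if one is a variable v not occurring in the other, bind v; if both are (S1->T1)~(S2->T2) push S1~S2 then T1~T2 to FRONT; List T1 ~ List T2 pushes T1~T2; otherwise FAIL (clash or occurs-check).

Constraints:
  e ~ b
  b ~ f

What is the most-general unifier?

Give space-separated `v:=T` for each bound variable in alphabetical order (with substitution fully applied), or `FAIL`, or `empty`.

step 1: unify e ~ b  [subst: {-} | 1 pending]
  bind e := b
step 2: unify b ~ f  [subst: {e:=b} | 0 pending]
  bind b := f

Answer: b:=f e:=f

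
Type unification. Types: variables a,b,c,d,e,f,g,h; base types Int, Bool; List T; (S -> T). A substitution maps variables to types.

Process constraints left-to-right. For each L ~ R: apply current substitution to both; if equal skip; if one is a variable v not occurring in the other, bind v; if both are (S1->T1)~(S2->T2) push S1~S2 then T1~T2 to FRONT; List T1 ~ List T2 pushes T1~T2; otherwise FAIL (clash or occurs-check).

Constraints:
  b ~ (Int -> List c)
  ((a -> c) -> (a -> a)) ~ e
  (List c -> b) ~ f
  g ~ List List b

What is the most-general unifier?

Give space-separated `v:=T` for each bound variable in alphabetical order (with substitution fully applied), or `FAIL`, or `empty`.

step 1: unify b ~ (Int -> List c)  [subst: {-} | 3 pending]
  bind b := (Int -> List c)
step 2: unify ((a -> c) -> (a -> a)) ~ e  [subst: {b:=(Int -> List c)} | 2 pending]
  bind e := ((a -> c) -> (a -> a))
step 3: unify (List c -> (Int -> List c)) ~ f  [subst: {b:=(Int -> List c), e:=((a -> c) -> (a -> a))} | 1 pending]
  bind f := (List c -> (Int -> List c))
step 4: unify g ~ List List (Int -> List c)  [subst: {b:=(Int -> List c), e:=((a -> c) -> (a -> a)), f:=(List c -> (Int -> List c))} | 0 pending]
  bind g := List List (Int -> List c)

Answer: b:=(Int -> List c) e:=((a -> c) -> (a -> a)) f:=(List c -> (Int -> List c)) g:=List List (Int -> List c)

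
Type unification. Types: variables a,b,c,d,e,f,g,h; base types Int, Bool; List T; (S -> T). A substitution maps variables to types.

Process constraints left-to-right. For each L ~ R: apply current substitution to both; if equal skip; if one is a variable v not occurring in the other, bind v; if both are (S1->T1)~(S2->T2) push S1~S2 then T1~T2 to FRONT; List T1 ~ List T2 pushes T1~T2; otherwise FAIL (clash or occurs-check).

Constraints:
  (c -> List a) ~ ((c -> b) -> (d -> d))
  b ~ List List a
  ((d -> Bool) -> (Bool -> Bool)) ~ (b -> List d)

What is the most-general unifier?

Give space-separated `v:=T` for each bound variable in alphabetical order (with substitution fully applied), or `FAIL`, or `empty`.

Answer: FAIL

Derivation:
step 1: unify (c -> List a) ~ ((c -> b) -> (d -> d))  [subst: {-} | 2 pending]
  -> decompose arrow: push c~(c -> b), List a~(d -> d)
step 2: unify c ~ (c -> b)  [subst: {-} | 3 pending]
  occurs-check fail: c in (c -> b)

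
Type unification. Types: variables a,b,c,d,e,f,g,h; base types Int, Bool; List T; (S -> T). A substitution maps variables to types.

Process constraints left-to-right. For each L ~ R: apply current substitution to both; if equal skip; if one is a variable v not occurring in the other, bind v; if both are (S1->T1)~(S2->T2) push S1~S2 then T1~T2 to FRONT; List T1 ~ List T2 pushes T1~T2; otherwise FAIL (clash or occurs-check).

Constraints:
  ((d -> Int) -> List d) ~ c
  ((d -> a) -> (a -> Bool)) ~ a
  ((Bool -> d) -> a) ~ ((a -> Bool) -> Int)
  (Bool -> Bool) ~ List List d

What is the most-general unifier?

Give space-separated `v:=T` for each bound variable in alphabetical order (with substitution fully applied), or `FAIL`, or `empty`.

step 1: unify ((d -> Int) -> List d) ~ c  [subst: {-} | 3 pending]
  bind c := ((d -> Int) -> List d)
step 2: unify ((d -> a) -> (a -> Bool)) ~ a  [subst: {c:=((d -> Int) -> List d)} | 2 pending]
  occurs-check fail

Answer: FAIL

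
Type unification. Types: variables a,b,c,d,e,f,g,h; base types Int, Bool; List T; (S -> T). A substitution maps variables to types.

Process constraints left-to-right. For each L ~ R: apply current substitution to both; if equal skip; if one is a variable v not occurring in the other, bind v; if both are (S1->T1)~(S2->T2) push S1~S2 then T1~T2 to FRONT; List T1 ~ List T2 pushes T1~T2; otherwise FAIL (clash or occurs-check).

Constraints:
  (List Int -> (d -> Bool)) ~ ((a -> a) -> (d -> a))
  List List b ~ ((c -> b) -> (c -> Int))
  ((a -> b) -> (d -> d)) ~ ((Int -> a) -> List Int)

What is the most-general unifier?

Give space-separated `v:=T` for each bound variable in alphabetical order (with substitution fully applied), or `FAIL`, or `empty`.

Answer: FAIL

Derivation:
step 1: unify (List Int -> (d -> Bool)) ~ ((a -> a) -> (d -> a))  [subst: {-} | 2 pending]
  -> decompose arrow: push List Int~(a -> a), (d -> Bool)~(d -> a)
step 2: unify List Int ~ (a -> a)  [subst: {-} | 3 pending]
  clash: List Int vs (a -> a)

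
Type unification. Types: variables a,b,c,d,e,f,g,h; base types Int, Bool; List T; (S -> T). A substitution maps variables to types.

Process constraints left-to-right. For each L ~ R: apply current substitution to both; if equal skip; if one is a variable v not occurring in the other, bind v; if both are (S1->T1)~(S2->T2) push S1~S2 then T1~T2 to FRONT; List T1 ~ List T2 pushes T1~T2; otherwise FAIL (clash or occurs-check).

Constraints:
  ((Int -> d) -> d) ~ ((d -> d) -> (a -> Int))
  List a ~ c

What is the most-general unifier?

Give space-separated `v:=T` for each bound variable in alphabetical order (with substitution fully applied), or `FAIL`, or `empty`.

step 1: unify ((Int -> d) -> d) ~ ((d -> d) -> (a -> Int))  [subst: {-} | 1 pending]
  -> decompose arrow: push (Int -> d)~(d -> d), d~(a -> Int)
step 2: unify (Int -> d) ~ (d -> d)  [subst: {-} | 2 pending]
  -> decompose arrow: push Int~d, d~d
step 3: unify Int ~ d  [subst: {-} | 3 pending]
  bind d := Int
step 4: unify Int ~ Int  [subst: {d:=Int} | 2 pending]
  -> identical, skip
step 5: unify Int ~ (a -> Int)  [subst: {d:=Int} | 1 pending]
  clash: Int vs (a -> Int)

Answer: FAIL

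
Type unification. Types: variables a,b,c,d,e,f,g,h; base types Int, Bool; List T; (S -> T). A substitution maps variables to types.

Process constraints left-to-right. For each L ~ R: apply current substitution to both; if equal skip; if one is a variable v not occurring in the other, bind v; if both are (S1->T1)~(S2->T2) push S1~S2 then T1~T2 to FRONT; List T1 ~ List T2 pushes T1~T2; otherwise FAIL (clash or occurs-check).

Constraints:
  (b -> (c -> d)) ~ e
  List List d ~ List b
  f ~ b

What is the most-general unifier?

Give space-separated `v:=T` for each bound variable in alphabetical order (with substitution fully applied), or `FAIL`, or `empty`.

step 1: unify (b -> (c -> d)) ~ e  [subst: {-} | 2 pending]
  bind e := (b -> (c -> d))
step 2: unify List List d ~ List b  [subst: {e:=(b -> (c -> d))} | 1 pending]
  -> decompose List: push List d~b
step 3: unify List d ~ b  [subst: {e:=(b -> (c -> d))} | 1 pending]
  bind b := List d
step 4: unify f ~ List d  [subst: {e:=(b -> (c -> d)), b:=List d} | 0 pending]
  bind f := List d

Answer: b:=List d e:=(List d -> (c -> d)) f:=List d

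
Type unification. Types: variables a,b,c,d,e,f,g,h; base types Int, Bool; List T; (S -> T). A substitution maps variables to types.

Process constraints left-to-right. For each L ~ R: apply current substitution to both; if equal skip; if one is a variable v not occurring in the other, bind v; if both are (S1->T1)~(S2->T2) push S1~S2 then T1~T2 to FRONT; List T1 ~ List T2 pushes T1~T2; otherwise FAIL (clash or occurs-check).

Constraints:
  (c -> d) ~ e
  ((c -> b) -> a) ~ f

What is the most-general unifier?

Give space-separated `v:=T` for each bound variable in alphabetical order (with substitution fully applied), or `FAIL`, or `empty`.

step 1: unify (c -> d) ~ e  [subst: {-} | 1 pending]
  bind e := (c -> d)
step 2: unify ((c -> b) -> a) ~ f  [subst: {e:=(c -> d)} | 0 pending]
  bind f := ((c -> b) -> a)

Answer: e:=(c -> d) f:=((c -> b) -> a)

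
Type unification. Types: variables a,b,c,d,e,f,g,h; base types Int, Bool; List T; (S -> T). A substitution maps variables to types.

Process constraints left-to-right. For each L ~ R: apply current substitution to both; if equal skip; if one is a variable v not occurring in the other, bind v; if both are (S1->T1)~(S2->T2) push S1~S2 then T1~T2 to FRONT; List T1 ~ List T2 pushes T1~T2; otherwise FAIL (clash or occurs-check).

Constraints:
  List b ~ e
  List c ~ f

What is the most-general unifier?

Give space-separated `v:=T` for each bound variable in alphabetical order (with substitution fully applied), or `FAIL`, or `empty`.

step 1: unify List b ~ e  [subst: {-} | 1 pending]
  bind e := List b
step 2: unify List c ~ f  [subst: {e:=List b} | 0 pending]
  bind f := List c

Answer: e:=List b f:=List c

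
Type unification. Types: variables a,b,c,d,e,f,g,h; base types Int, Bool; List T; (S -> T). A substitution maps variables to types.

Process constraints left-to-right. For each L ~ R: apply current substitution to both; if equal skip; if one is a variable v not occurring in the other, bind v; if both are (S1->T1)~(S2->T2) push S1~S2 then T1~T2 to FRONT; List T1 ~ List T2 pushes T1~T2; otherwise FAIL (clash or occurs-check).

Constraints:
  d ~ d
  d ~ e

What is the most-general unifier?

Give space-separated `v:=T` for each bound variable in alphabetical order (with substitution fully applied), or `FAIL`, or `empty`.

Answer: d:=e

Derivation:
step 1: unify d ~ d  [subst: {-} | 1 pending]
  -> identical, skip
step 2: unify d ~ e  [subst: {-} | 0 pending]
  bind d := e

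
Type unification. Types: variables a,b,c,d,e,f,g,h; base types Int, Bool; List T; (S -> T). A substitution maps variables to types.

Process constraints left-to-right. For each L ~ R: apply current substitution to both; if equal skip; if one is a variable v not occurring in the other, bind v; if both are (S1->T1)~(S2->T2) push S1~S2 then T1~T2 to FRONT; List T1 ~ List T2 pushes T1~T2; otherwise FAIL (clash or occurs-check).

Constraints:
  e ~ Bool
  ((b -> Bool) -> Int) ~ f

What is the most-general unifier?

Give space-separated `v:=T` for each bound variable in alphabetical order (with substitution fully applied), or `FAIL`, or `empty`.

step 1: unify e ~ Bool  [subst: {-} | 1 pending]
  bind e := Bool
step 2: unify ((b -> Bool) -> Int) ~ f  [subst: {e:=Bool} | 0 pending]
  bind f := ((b -> Bool) -> Int)

Answer: e:=Bool f:=((b -> Bool) -> Int)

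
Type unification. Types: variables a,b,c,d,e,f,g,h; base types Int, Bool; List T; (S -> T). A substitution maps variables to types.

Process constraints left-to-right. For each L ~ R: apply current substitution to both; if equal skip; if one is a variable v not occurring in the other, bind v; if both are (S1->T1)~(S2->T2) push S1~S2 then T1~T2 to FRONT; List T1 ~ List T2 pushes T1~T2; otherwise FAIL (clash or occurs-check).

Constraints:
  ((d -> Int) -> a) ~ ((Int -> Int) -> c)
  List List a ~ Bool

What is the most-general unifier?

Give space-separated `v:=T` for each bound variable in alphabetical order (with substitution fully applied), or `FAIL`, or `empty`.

step 1: unify ((d -> Int) -> a) ~ ((Int -> Int) -> c)  [subst: {-} | 1 pending]
  -> decompose arrow: push (d -> Int)~(Int -> Int), a~c
step 2: unify (d -> Int) ~ (Int -> Int)  [subst: {-} | 2 pending]
  -> decompose arrow: push d~Int, Int~Int
step 3: unify d ~ Int  [subst: {-} | 3 pending]
  bind d := Int
step 4: unify Int ~ Int  [subst: {d:=Int} | 2 pending]
  -> identical, skip
step 5: unify a ~ c  [subst: {d:=Int} | 1 pending]
  bind a := c
step 6: unify List List c ~ Bool  [subst: {d:=Int, a:=c} | 0 pending]
  clash: List List c vs Bool

Answer: FAIL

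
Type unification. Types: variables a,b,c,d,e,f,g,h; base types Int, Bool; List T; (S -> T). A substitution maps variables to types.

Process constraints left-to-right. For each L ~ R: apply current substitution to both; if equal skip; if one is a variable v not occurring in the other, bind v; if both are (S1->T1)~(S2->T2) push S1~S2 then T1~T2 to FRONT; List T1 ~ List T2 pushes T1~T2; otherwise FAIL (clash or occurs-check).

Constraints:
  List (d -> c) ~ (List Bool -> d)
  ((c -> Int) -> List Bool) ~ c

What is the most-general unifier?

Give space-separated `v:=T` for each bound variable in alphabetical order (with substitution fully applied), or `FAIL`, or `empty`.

step 1: unify List (d -> c) ~ (List Bool -> d)  [subst: {-} | 1 pending]
  clash: List (d -> c) vs (List Bool -> d)

Answer: FAIL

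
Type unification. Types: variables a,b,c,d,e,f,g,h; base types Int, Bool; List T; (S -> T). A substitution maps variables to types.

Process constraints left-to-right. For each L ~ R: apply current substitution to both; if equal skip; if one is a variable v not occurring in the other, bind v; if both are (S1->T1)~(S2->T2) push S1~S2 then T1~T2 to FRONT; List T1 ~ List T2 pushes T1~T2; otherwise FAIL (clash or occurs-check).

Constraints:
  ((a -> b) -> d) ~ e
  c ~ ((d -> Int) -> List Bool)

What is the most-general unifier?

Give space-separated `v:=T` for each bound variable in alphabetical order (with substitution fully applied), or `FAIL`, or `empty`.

Answer: c:=((d -> Int) -> List Bool) e:=((a -> b) -> d)

Derivation:
step 1: unify ((a -> b) -> d) ~ e  [subst: {-} | 1 pending]
  bind e := ((a -> b) -> d)
step 2: unify c ~ ((d -> Int) -> List Bool)  [subst: {e:=((a -> b) -> d)} | 0 pending]
  bind c := ((d -> Int) -> List Bool)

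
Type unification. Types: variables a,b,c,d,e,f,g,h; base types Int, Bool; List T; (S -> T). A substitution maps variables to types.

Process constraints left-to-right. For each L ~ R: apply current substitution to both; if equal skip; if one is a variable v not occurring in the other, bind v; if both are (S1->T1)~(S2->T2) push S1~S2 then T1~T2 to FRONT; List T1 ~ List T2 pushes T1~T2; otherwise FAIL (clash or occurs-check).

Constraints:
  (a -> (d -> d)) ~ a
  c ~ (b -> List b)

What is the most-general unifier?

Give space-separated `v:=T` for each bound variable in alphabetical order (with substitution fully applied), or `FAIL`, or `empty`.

step 1: unify (a -> (d -> d)) ~ a  [subst: {-} | 1 pending]
  occurs-check fail

Answer: FAIL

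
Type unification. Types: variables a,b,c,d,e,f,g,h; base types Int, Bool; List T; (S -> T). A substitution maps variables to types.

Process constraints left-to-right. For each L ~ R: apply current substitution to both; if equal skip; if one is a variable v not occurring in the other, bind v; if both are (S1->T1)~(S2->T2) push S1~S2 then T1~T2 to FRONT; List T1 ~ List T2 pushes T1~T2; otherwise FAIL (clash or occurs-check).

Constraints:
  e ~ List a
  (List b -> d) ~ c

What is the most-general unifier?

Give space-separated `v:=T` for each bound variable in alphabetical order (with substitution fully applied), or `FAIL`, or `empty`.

Answer: c:=(List b -> d) e:=List a

Derivation:
step 1: unify e ~ List a  [subst: {-} | 1 pending]
  bind e := List a
step 2: unify (List b -> d) ~ c  [subst: {e:=List a} | 0 pending]
  bind c := (List b -> d)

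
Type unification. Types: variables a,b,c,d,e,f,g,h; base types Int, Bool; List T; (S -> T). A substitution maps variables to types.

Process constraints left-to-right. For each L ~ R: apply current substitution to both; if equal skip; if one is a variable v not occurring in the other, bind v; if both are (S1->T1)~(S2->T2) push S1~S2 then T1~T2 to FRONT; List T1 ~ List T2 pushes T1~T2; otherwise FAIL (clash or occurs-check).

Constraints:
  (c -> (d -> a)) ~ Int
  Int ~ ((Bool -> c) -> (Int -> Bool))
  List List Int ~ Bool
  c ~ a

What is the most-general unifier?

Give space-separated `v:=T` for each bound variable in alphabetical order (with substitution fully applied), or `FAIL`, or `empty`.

Answer: FAIL

Derivation:
step 1: unify (c -> (d -> a)) ~ Int  [subst: {-} | 3 pending]
  clash: (c -> (d -> a)) vs Int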